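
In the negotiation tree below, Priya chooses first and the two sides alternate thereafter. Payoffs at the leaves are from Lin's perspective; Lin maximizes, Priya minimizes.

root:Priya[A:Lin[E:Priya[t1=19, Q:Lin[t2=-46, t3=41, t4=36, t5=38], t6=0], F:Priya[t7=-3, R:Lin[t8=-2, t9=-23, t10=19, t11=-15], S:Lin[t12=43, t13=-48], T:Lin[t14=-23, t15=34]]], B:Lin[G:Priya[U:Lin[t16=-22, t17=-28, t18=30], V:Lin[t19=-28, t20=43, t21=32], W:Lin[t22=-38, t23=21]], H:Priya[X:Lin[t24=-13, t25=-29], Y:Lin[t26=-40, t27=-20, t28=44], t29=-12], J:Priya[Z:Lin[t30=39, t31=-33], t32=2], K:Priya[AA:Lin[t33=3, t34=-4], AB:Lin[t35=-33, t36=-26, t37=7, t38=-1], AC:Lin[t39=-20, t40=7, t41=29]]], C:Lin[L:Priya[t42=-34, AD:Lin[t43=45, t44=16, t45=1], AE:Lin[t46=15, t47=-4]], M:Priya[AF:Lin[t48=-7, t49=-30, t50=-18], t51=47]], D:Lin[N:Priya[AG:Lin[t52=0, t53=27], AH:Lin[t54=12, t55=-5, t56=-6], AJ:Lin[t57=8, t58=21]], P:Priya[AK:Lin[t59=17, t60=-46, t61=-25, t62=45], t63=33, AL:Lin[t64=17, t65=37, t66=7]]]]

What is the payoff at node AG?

27

AG (Lin): max(0, 27) = 27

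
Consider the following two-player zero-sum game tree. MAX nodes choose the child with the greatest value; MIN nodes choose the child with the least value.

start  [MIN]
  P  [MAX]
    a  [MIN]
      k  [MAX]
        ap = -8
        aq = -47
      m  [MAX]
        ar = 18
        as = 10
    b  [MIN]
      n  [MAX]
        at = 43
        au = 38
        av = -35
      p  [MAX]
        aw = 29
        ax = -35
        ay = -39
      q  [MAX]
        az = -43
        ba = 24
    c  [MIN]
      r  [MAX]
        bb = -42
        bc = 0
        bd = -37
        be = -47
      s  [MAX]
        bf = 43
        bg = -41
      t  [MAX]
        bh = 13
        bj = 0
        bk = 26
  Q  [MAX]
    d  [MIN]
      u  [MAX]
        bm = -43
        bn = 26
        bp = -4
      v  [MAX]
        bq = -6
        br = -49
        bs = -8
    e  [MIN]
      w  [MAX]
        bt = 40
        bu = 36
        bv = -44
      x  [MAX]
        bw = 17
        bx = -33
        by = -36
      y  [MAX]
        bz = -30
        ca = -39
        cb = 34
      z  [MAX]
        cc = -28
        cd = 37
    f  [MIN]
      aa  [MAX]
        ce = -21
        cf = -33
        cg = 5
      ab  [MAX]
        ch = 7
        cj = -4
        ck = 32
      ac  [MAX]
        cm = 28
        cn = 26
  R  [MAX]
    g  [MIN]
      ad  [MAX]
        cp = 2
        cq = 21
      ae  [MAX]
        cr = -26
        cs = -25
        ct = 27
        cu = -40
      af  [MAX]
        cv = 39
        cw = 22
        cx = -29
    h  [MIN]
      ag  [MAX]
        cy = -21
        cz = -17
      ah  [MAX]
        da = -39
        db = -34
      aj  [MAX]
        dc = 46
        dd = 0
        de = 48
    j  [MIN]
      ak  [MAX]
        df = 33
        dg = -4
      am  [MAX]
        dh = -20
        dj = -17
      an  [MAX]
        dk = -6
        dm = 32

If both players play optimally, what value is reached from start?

k (MAX): max(-8, -47) = -8
m (MAX): max(18, 10) = 18
a (MIN): min(-8, 18) = -8
n (MAX): max(43, 38, -35) = 43
p (MAX): max(29, -35, -39) = 29
q (MAX): max(-43, 24) = 24
b (MIN): min(43, 29, 24) = 24
r (MAX): max(-42, 0, -37, -47) = 0
s (MAX): max(43, -41) = 43
t (MAX): max(13, 0, 26) = 26
c (MIN): min(0, 43, 26) = 0
P (MAX): max(-8, 24, 0) = 24
u (MAX): max(-43, 26, -4) = 26
v (MAX): max(-6, -49, -8) = -6
d (MIN): min(26, -6) = -6
w (MAX): max(40, 36, -44) = 40
x (MAX): max(17, -33, -36) = 17
y (MAX): max(-30, -39, 34) = 34
z (MAX): max(-28, 37) = 37
e (MIN): min(40, 17, 34, 37) = 17
aa (MAX): max(-21, -33, 5) = 5
ab (MAX): max(7, -4, 32) = 32
ac (MAX): max(28, 26) = 28
f (MIN): min(5, 32, 28) = 5
Q (MAX): max(-6, 17, 5) = 17
ad (MAX): max(2, 21) = 21
ae (MAX): max(-26, -25, 27, -40) = 27
af (MAX): max(39, 22, -29) = 39
g (MIN): min(21, 27, 39) = 21
ag (MAX): max(-21, -17) = -17
ah (MAX): max(-39, -34) = -34
aj (MAX): max(46, 0, 48) = 48
h (MIN): min(-17, -34, 48) = -34
ak (MAX): max(33, -4) = 33
am (MAX): max(-20, -17) = -17
an (MAX): max(-6, 32) = 32
j (MIN): min(33, -17, 32) = -17
R (MAX): max(21, -34, -17) = 21
start (MIN): min(24, 17, 21) = 17

17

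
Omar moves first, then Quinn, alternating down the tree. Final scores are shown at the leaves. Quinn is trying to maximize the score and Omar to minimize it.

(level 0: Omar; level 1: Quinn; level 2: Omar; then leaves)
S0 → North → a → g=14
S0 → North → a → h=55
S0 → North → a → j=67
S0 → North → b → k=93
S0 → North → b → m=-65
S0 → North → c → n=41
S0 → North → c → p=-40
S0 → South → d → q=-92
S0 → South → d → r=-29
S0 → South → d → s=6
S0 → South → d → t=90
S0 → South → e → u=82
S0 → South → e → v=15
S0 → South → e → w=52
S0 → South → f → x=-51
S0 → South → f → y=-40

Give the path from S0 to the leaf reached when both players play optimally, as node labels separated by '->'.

S0 -> North -> a -> g

a (Omar): min(14, 55, 67) = 14
b (Omar): min(93, -65) = -65
c (Omar): min(41, -40) = -40
North (Quinn): max(14, -65, -40) = 14
d (Omar): min(-92, -29, 6, 90) = -92
e (Omar): min(82, 15, 52) = 15
f (Omar): min(-51, -40) = -51
South (Quinn): max(-92, 15, -51) = 15
S0 (Omar): min(14, 15) = 14
At S0, Omar picks North (lowest: 14).
At North, Quinn picks a (highest: 14).
At a, Omar picks g (lowest: 14).
Terminal value 14.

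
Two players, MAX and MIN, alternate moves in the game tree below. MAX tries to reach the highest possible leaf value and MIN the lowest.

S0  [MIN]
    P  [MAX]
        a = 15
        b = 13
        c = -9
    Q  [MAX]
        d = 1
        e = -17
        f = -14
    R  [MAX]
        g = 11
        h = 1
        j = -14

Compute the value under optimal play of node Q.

1

Q (MAX): max(1, -17, -14) = 1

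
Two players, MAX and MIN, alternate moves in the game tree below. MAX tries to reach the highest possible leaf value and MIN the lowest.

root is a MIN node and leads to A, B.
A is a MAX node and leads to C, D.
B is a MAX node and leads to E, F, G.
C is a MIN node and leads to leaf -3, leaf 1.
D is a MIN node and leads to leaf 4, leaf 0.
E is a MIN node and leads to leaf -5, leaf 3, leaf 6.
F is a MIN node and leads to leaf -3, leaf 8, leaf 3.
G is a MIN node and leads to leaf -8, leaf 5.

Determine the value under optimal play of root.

-3

C (MIN): min(-3, 1) = -3
D (MIN): min(4, 0) = 0
A (MAX): max(-3, 0) = 0
E (MIN): min(-5, 3, 6) = -5
F (MIN): min(-3, 8, 3) = -3
G (MIN): min(-8, 5) = -8
B (MAX): max(-5, -3, -8) = -3
root (MIN): min(0, -3) = -3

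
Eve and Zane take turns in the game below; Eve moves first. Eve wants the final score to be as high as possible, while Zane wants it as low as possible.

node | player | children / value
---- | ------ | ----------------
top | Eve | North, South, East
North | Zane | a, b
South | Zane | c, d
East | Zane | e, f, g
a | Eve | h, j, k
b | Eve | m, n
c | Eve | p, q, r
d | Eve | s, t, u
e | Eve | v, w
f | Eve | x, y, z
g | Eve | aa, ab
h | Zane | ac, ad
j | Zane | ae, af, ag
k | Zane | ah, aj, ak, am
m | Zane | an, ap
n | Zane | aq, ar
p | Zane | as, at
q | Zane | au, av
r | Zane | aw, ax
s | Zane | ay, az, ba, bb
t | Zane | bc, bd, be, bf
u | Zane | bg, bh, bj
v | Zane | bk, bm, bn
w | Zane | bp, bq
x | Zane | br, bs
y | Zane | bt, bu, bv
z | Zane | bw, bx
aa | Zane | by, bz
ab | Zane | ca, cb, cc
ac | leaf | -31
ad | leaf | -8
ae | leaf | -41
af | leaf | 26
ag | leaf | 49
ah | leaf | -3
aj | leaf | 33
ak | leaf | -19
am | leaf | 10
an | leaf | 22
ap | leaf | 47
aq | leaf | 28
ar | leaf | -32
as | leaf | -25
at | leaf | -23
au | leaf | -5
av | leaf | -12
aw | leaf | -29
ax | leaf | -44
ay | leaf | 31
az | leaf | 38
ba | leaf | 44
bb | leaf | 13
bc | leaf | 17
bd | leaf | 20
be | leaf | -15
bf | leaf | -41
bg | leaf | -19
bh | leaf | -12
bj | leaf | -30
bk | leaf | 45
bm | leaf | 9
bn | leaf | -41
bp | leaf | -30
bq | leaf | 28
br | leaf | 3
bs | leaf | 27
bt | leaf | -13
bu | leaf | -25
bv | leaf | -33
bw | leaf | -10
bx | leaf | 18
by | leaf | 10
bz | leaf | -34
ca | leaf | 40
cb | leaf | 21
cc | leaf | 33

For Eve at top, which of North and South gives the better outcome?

South

h (Zane): min(-31, -8) = -31
j (Zane): min(-41, 26, 49) = -41
k (Zane): min(-3, 33, -19, 10) = -19
a (Eve): max(-31, -41, -19) = -19
m (Zane): min(22, 47) = 22
n (Zane): min(28, -32) = -32
b (Eve): max(22, -32) = 22
North (Zane): min(-19, 22) = -19
p (Zane): min(-25, -23) = -25
q (Zane): min(-5, -12) = -12
r (Zane): min(-29, -44) = -44
c (Eve): max(-25, -12, -44) = -12
s (Zane): min(31, 38, 44, 13) = 13
t (Zane): min(17, 20, -15, -41) = -41
u (Zane): min(-19, -12, -30) = -30
d (Eve): max(13, -41, -30) = 13
South (Zane): min(-12, 13) = -12
Eve prefers the higher value; North=-19, South=-12. South is better since -12 > -19.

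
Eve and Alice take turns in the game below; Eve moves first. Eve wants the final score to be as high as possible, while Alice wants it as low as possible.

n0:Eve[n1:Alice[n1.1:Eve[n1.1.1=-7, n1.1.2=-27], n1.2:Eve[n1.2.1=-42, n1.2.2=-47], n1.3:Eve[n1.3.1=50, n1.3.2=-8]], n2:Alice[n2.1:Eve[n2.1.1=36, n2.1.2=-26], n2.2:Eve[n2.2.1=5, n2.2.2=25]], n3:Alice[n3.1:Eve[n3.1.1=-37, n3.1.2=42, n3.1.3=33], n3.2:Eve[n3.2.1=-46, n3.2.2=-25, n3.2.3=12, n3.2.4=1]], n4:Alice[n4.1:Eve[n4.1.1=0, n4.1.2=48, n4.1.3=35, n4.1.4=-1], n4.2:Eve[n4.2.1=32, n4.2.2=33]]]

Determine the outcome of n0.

n1.1 (Eve): max(-7, -27) = -7
n1.2 (Eve): max(-42, -47) = -42
n1.3 (Eve): max(50, -8) = 50
n1 (Alice): min(-7, -42, 50) = -42
n2.1 (Eve): max(36, -26) = 36
n2.2 (Eve): max(5, 25) = 25
n2 (Alice): min(36, 25) = 25
n3.1 (Eve): max(-37, 42, 33) = 42
n3.2 (Eve): max(-46, -25, 12, 1) = 12
n3 (Alice): min(42, 12) = 12
n4.1 (Eve): max(0, 48, 35, -1) = 48
n4.2 (Eve): max(32, 33) = 33
n4 (Alice): min(48, 33) = 33
n0 (Eve): max(-42, 25, 12, 33) = 33

33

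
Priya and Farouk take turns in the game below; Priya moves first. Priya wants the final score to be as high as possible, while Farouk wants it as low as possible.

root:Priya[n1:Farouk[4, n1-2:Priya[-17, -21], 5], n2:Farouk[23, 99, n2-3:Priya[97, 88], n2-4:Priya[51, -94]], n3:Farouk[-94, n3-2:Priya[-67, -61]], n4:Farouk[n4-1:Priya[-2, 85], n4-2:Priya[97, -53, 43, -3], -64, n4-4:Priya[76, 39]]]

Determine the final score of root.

23

n1-2 (Priya): max(-17, -21) = -17
n1 (Farouk): min(4, -17, 5) = -17
n2-3 (Priya): max(97, 88) = 97
n2-4 (Priya): max(51, -94) = 51
n2 (Farouk): min(23, 99, 97, 51) = 23
n3-2 (Priya): max(-67, -61) = -61
n3 (Farouk): min(-94, -61) = -94
n4-1 (Priya): max(-2, 85) = 85
n4-2 (Priya): max(97, -53, 43, -3) = 97
n4-4 (Priya): max(76, 39) = 76
n4 (Farouk): min(85, 97, -64, 76) = -64
root (Priya): max(-17, 23, -94, -64) = 23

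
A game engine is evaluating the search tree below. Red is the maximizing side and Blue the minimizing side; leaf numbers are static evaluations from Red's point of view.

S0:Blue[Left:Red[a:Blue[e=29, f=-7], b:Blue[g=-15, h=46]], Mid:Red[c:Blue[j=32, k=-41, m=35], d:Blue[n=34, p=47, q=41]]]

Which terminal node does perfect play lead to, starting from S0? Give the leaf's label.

a (Blue): min(29, -7) = -7
b (Blue): min(-15, 46) = -15
Left (Red): max(-7, -15) = -7
c (Blue): min(32, -41, 35) = -41
d (Blue): min(34, 47, 41) = 34
Mid (Red): max(-41, 34) = 34
S0 (Blue): min(-7, 34) = -7
At S0, Blue picks Left (lowest: -7).
At Left, Red picks a (highest: -7).
At a, Blue picks f (lowest: -7).
Terminal value -7.

f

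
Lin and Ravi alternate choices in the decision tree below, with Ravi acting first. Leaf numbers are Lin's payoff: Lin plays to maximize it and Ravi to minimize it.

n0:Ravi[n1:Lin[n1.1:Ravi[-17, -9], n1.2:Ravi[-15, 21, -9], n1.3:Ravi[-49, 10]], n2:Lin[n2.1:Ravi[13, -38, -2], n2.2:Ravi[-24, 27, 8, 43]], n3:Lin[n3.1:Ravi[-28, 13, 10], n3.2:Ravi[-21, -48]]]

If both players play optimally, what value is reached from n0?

n1.1 (Ravi): min(-17, -9) = -17
n1.2 (Ravi): min(-15, 21, -9) = -15
n1.3 (Ravi): min(-49, 10) = -49
n1 (Lin): max(-17, -15, -49) = -15
n2.1 (Ravi): min(13, -38, -2) = -38
n2.2 (Ravi): min(-24, 27, 8, 43) = -24
n2 (Lin): max(-38, -24) = -24
n3.1 (Ravi): min(-28, 13, 10) = -28
n3.2 (Ravi): min(-21, -48) = -48
n3 (Lin): max(-28, -48) = -28
n0 (Ravi): min(-15, -24, -28) = -28

-28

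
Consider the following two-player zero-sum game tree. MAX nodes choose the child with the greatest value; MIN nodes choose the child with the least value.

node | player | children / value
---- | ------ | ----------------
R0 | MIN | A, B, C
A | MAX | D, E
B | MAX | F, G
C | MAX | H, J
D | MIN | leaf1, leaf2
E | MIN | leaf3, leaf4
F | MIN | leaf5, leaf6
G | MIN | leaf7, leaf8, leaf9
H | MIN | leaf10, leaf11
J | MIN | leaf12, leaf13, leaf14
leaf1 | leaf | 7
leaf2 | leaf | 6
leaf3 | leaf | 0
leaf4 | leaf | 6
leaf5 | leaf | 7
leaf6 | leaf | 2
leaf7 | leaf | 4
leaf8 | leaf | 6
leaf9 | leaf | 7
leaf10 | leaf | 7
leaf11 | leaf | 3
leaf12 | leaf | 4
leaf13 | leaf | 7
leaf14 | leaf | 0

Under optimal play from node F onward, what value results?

2

F (MIN): min(7, 2) = 2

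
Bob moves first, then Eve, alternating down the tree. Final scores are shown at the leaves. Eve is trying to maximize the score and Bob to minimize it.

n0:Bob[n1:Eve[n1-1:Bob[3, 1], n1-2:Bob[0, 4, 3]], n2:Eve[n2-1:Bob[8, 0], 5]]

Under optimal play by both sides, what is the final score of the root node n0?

1

n1-1 (Bob): min(3, 1) = 1
n1-2 (Bob): min(0, 4, 3) = 0
n1 (Eve): max(1, 0) = 1
n2-1 (Bob): min(8, 0) = 0
n2 (Eve): max(0, 5) = 5
n0 (Bob): min(1, 5) = 1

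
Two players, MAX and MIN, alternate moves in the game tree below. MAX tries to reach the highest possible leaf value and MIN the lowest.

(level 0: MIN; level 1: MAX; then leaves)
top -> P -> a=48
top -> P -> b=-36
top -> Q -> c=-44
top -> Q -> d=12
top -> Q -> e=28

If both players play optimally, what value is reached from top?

P (MAX): max(48, -36) = 48
Q (MAX): max(-44, 12, 28) = 28
top (MIN): min(48, 28) = 28

28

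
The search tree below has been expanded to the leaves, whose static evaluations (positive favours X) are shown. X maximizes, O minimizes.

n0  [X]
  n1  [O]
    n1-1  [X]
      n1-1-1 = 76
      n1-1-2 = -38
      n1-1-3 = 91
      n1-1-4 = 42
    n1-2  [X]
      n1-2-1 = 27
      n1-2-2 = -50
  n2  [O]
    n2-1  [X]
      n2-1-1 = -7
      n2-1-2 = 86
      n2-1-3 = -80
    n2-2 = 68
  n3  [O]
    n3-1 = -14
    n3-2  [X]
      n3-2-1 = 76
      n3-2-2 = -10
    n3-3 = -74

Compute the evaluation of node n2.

n2-1 (X): max(-7, 86, -80) = 86
n2 (O): min(86, 68) = 68

68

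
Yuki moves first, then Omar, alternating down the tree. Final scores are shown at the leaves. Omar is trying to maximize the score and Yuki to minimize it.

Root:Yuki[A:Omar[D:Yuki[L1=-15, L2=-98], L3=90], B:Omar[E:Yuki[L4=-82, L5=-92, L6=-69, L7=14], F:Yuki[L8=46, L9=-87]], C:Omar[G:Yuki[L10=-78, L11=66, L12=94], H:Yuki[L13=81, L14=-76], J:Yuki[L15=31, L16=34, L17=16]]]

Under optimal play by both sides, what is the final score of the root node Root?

-87

D (Yuki): min(-15, -98) = -98
A (Omar): max(-98, 90) = 90
E (Yuki): min(-82, -92, -69, 14) = -92
F (Yuki): min(46, -87) = -87
B (Omar): max(-92, -87) = -87
G (Yuki): min(-78, 66, 94) = -78
H (Yuki): min(81, -76) = -76
J (Yuki): min(31, 34, 16) = 16
C (Omar): max(-78, -76, 16) = 16
Root (Yuki): min(90, -87, 16) = -87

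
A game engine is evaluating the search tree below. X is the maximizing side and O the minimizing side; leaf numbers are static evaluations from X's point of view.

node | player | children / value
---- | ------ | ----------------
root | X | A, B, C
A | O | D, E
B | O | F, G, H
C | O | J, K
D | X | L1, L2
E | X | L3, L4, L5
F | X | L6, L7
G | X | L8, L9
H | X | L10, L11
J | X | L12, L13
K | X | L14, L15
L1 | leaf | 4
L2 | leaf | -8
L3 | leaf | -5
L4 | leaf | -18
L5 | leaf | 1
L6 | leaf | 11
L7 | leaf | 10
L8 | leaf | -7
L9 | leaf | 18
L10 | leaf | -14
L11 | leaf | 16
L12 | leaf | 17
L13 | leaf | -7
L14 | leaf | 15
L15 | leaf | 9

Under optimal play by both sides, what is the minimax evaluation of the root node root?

D (X): max(4, -8) = 4
E (X): max(-5, -18, 1) = 1
A (O): min(4, 1) = 1
F (X): max(11, 10) = 11
G (X): max(-7, 18) = 18
H (X): max(-14, 16) = 16
B (O): min(11, 18, 16) = 11
J (X): max(17, -7) = 17
K (X): max(15, 9) = 15
C (O): min(17, 15) = 15
root (X): max(1, 11, 15) = 15

15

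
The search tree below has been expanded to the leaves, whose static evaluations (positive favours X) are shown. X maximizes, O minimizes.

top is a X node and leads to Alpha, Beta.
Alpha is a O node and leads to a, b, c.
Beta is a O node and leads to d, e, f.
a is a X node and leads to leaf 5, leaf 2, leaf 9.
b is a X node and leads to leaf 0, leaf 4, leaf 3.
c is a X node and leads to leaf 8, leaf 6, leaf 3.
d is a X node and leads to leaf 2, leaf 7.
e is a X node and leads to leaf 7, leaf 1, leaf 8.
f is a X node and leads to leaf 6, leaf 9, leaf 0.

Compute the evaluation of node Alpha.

a (X): max(5, 2, 9) = 9
b (X): max(0, 4, 3) = 4
c (X): max(8, 6, 3) = 8
Alpha (O): min(9, 4, 8) = 4

4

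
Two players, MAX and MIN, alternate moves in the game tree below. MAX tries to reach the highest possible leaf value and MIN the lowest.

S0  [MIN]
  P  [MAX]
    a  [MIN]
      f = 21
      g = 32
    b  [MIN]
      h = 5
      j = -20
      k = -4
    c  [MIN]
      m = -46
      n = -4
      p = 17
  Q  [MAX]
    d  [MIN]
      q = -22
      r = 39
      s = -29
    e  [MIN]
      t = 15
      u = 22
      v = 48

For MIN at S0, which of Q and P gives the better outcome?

d (MIN): min(-22, 39, -29) = -29
e (MIN): min(15, 22, 48) = 15
Q (MAX): max(-29, 15) = 15
a (MIN): min(21, 32) = 21
b (MIN): min(5, -20, -4) = -20
c (MIN): min(-46, -4, 17) = -46
P (MAX): max(21, -20, -46) = 21
MIN prefers the lower value; Q=15, P=21. Q is better since 15 < 21.

Q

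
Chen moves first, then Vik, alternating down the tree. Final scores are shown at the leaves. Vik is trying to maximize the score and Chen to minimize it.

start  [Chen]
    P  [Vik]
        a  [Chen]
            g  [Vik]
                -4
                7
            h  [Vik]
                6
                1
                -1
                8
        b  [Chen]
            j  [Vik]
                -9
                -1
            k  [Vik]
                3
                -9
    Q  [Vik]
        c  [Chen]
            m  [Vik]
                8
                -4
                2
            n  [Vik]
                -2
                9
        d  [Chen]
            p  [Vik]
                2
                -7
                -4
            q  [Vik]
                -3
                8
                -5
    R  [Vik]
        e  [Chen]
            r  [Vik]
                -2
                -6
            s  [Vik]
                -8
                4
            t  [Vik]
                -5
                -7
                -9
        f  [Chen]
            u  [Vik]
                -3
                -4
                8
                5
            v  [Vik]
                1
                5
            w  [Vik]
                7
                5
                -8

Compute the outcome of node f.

u (Vik): max(-3, -4, 8, 5) = 8
v (Vik): max(1, 5) = 5
w (Vik): max(7, 5, -8) = 7
f (Chen): min(8, 5, 7) = 5

5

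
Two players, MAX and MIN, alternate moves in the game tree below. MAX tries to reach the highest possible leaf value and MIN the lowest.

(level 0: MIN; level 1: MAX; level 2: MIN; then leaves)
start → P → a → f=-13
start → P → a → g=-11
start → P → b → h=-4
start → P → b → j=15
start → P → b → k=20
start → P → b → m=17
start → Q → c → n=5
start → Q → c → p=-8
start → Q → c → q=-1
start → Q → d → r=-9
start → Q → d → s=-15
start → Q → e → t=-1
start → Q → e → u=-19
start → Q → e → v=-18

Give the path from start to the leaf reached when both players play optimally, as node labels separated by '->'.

a (MIN): min(-13, -11) = -13
b (MIN): min(-4, 15, 20, 17) = -4
P (MAX): max(-13, -4) = -4
c (MIN): min(5, -8, -1) = -8
d (MIN): min(-9, -15) = -15
e (MIN): min(-1, -19, -18) = -19
Q (MAX): max(-8, -15, -19) = -8
start (MIN): min(-4, -8) = -8
At start, MIN picks Q (lowest: -8).
At Q, MAX picks c (highest: -8).
At c, MIN picks p (lowest: -8).
Terminal value -8.

start -> Q -> c -> p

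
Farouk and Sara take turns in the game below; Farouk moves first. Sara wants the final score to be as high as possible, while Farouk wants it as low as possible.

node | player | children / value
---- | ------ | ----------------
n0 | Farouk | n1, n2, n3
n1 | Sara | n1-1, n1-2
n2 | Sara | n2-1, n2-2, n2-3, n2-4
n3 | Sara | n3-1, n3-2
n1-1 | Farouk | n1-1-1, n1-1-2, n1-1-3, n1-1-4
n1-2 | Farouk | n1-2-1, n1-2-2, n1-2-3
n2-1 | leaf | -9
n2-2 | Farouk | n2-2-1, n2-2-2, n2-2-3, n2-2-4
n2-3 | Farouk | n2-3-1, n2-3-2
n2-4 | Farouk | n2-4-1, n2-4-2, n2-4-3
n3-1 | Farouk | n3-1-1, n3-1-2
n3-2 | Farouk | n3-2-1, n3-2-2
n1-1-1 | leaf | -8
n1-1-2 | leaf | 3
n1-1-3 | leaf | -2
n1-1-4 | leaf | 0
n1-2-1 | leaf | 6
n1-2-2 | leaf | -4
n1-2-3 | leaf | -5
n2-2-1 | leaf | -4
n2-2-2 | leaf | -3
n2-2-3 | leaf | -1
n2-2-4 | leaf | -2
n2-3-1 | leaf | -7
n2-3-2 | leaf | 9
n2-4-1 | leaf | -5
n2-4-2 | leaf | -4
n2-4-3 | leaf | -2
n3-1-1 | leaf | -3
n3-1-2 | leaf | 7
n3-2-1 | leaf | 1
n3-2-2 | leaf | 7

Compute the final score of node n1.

n1-1 (Farouk): min(-8, 3, -2, 0) = -8
n1-2 (Farouk): min(6, -4, -5) = -5
n1 (Sara): max(-8, -5) = -5

-5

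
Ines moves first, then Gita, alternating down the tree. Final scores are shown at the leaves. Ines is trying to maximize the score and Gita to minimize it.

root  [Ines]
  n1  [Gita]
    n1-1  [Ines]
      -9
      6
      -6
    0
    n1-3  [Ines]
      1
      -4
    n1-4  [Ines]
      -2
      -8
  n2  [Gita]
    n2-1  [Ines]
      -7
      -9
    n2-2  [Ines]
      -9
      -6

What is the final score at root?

n1-1 (Ines): max(-9, 6, -6) = 6
n1-3 (Ines): max(1, -4) = 1
n1-4 (Ines): max(-2, -8) = -2
n1 (Gita): min(6, 0, 1, -2) = -2
n2-1 (Ines): max(-7, -9) = -7
n2-2 (Ines): max(-9, -6) = -6
n2 (Gita): min(-7, -6) = -7
root (Ines): max(-2, -7) = -2

-2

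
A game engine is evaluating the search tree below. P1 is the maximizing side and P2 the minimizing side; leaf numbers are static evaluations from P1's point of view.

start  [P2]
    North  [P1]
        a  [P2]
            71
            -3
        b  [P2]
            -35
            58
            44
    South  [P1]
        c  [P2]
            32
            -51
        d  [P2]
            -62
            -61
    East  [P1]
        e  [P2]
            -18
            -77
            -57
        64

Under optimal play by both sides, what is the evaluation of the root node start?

-51

a (P2): min(71, -3) = -3
b (P2): min(-35, 58, 44) = -35
North (P1): max(-3, -35) = -3
c (P2): min(32, -51) = -51
d (P2): min(-62, -61) = -62
South (P1): max(-51, -62) = -51
e (P2): min(-18, -77, -57) = -77
East (P1): max(-77, 64) = 64
start (P2): min(-3, -51, 64) = -51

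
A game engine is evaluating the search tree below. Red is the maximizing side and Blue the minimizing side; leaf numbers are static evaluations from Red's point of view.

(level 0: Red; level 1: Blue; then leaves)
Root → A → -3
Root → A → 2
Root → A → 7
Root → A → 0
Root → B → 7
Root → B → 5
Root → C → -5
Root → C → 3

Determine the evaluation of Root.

A (Blue): min(-3, 2, 7, 0) = -3
B (Blue): min(7, 5) = 5
C (Blue): min(-5, 3) = -5
Root (Red): max(-3, 5, -5) = 5

5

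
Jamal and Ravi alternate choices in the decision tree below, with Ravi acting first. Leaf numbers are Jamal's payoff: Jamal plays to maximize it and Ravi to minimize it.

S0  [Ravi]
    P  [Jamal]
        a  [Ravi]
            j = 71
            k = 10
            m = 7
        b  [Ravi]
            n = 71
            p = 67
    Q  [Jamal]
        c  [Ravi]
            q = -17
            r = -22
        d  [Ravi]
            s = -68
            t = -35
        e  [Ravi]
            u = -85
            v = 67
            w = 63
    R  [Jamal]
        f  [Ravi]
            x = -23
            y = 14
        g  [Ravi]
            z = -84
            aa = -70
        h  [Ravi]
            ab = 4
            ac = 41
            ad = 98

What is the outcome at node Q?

-22

c (Ravi): min(-17, -22) = -22
d (Ravi): min(-68, -35) = -68
e (Ravi): min(-85, 67, 63) = -85
Q (Jamal): max(-22, -68, -85) = -22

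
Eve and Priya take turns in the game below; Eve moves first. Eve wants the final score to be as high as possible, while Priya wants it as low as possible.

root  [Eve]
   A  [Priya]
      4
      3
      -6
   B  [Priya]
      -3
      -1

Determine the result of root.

-3

A (Priya): min(4, 3, -6) = -6
B (Priya): min(-3, -1) = -3
root (Eve): max(-6, -3) = -3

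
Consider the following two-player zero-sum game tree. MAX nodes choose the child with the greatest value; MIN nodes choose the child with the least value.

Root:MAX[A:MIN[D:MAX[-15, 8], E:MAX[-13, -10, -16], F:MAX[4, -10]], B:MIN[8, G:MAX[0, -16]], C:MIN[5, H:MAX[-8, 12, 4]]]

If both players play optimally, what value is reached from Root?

D (MAX): max(-15, 8) = 8
E (MAX): max(-13, -10, -16) = -10
F (MAX): max(4, -10) = 4
A (MIN): min(8, -10, 4) = -10
G (MAX): max(0, -16) = 0
B (MIN): min(8, 0) = 0
H (MAX): max(-8, 12, 4) = 12
C (MIN): min(5, 12) = 5
Root (MAX): max(-10, 0, 5) = 5

5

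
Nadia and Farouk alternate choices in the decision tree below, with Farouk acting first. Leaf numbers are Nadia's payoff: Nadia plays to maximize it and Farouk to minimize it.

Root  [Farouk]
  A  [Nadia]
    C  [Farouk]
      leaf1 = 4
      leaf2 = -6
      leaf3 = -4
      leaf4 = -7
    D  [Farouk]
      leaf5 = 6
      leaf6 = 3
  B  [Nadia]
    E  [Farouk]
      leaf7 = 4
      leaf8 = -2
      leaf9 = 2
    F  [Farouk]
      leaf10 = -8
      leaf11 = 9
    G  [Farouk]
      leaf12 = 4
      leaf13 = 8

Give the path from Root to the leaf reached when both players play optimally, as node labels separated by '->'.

C (Farouk): min(4, -6, -4, -7) = -7
D (Farouk): min(6, 3) = 3
A (Nadia): max(-7, 3) = 3
E (Farouk): min(4, -2, 2) = -2
F (Farouk): min(-8, 9) = -8
G (Farouk): min(4, 8) = 4
B (Nadia): max(-2, -8, 4) = 4
Root (Farouk): min(3, 4) = 3
At Root, Farouk picks A (lowest: 3).
At A, Nadia picks D (highest: 3).
At D, Farouk picks leaf6 (lowest: 3).
Terminal value 3.

Root -> A -> D -> leaf6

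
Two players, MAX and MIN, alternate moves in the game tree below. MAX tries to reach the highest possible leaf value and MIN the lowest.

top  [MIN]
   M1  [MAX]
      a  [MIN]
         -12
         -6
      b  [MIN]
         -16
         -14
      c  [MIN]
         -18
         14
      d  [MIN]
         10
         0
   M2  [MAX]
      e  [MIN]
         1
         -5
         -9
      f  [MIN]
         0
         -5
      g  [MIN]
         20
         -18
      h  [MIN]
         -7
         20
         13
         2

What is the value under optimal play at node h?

-7

h (MIN): min(-7, 20, 13, 2) = -7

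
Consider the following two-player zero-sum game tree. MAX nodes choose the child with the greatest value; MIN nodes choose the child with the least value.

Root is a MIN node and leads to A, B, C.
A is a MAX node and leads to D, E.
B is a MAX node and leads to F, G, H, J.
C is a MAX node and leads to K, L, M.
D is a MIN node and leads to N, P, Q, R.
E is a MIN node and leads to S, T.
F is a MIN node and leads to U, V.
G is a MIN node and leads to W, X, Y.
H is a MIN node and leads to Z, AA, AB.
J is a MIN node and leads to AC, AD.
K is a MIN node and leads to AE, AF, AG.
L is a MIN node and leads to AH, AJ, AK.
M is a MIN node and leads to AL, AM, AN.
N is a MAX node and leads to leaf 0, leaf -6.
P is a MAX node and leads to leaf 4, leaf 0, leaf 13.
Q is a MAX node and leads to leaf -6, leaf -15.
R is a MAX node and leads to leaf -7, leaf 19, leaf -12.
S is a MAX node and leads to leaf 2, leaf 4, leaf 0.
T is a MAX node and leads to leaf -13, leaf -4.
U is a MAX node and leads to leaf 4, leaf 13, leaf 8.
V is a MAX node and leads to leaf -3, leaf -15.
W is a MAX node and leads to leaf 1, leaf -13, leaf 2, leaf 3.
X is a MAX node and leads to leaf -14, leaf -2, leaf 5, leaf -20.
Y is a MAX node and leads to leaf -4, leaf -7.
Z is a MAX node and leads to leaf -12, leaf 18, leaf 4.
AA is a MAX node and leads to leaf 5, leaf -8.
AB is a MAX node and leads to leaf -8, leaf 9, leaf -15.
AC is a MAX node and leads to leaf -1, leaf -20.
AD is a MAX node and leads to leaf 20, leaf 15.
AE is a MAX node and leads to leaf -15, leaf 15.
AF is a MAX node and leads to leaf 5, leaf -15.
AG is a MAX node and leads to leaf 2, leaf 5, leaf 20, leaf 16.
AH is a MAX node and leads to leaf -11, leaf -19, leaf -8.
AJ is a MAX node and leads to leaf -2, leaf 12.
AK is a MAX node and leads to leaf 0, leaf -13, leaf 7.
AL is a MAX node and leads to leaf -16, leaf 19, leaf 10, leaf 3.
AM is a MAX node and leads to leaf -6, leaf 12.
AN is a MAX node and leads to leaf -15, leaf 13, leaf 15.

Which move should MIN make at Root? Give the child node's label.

N (MAX): max(0, -6) = 0
P (MAX): max(4, 0, 13) = 13
Q (MAX): max(-6, -15) = -6
R (MAX): max(-7, 19, -12) = 19
D (MIN): min(0, 13, -6, 19) = -6
S (MAX): max(2, 4, 0) = 4
T (MAX): max(-13, -4) = -4
E (MIN): min(4, -4) = -4
A (MAX): max(-6, -4) = -4
U (MAX): max(4, 13, 8) = 13
V (MAX): max(-3, -15) = -3
F (MIN): min(13, -3) = -3
W (MAX): max(1, -13, 2, 3) = 3
X (MAX): max(-14, -2, 5, -20) = 5
Y (MAX): max(-4, -7) = -4
G (MIN): min(3, 5, -4) = -4
Z (MAX): max(-12, 18, 4) = 18
AA (MAX): max(5, -8) = 5
AB (MAX): max(-8, 9, -15) = 9
H (MIN): min(18, 5, 9) = 5
AC (MAX): max(-1, -20) = -1
AD (MAX): max(20, 15) = 20
J (MIN): min(-1, 20) = -1
B (MAX): max(-3, -4, 5, -1) = 5
AE (MAX): max(-15, 15) = 15
AF (MAX): max(5, -15) = 5
AG (MAX): max(2, 5, 20, 16) = 20
K (MIN): min(15, 5, 20) = 5
AH (MAX): max(-11, -19, -8) = -8
AJ (MAX): max(-2, 12) = 12
AK (MAX): max(0, -13, 7) = 7
L (MIN): min(-8, 12, 7) = -8
AL (MAX): max(-16, 19, 10, 3) = 19
AM (MAX): max(-6, 12) = 12
AN (MAX): max(-15, 13, 15) = 15
M (MIN): min(19, 12, 15) = 12
C (MAX): max(5, -8, 12) = 12
Root (MIN): min(-4, 5, 12) = -4
MIN at Root wants the lowest of {A=-4, B=5, C=12}, so chooses A.

A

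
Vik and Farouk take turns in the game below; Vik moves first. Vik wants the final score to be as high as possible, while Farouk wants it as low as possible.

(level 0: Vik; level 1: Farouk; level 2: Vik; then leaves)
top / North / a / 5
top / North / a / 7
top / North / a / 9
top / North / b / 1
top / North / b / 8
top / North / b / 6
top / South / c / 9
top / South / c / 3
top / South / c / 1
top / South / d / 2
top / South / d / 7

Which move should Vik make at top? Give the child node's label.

North

a (Vik): max(5, 7, 9) = 9
b (Vik): max(1, 8, 6) = 8
North (Farouk): min(9, 8) = 8
c (Vik): max(9, 3, 1) = 9
d (Vik): max(2, 7) = 7
South (Farouk): min(9, 7) = 7
top (Vik): max(8, 7) = 8
Vik at top wants the highest of {North=8, South=7}, so chooses North.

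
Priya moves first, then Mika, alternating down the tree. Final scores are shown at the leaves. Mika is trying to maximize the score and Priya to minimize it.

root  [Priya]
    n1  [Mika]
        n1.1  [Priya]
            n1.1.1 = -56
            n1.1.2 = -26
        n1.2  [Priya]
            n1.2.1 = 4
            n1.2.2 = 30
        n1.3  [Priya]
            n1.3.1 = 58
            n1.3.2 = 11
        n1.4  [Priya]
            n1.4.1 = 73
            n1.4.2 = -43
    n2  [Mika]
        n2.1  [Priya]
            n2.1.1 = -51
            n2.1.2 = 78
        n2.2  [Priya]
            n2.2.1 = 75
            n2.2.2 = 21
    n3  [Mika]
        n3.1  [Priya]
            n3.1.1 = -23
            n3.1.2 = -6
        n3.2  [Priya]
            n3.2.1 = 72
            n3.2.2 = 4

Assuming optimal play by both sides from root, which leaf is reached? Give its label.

n1.1 (Priya): min(-56, -26) = -56
n1.2 (Priya): min(4, 30) = 4
n1.3 (Priya): min(58, 11) = 11
n1.4 (Priya): min(73, -43) = -43
n1 (Mika): max(-56, 4, 11, -43) = 11
n2.1 (Priya): min(-51, 78) = -51
n2.2 (Priya): min(75, 21) = 21
n2 (Mika): max(-51, 21) = 21
n3.1 (Priya): min(-23, -6) = -23
n3.2 (Priya): min(72, 4) = 4
n3 (Mika): max(-23, 4) = 4
root (Priya): min(11, 21, 4) = 4
At root, Priya picks n3 (lowest: 4).
At n3, Mika picks n3.2 (highest: 4).
At n3.2, Priya picks n3.2.2 (lowest: 4).
Terminal value 4.

n3.2.2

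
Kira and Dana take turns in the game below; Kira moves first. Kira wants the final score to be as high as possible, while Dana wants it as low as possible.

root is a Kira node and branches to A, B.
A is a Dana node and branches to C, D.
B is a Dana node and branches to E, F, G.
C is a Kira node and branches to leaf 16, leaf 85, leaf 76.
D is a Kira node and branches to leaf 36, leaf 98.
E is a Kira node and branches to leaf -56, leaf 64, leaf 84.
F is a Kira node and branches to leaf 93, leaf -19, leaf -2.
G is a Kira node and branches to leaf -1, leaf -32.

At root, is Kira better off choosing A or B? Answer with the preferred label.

C (Kira): max(16, 85, 76) = 85
D (Kira): max(36, 98) = 98
A (Dana): min(85, 98) = 85
E (Kira): max(-56, 64, 84) = 84
F (Kira): max(93, -19, -2) = 93
G (Kira): max(-1, -32) = -1
B (Dana): min(84, 93, -1) = -1
Kira prefers the higher value; A=85, B=-1. A is better since 85 > -1.

A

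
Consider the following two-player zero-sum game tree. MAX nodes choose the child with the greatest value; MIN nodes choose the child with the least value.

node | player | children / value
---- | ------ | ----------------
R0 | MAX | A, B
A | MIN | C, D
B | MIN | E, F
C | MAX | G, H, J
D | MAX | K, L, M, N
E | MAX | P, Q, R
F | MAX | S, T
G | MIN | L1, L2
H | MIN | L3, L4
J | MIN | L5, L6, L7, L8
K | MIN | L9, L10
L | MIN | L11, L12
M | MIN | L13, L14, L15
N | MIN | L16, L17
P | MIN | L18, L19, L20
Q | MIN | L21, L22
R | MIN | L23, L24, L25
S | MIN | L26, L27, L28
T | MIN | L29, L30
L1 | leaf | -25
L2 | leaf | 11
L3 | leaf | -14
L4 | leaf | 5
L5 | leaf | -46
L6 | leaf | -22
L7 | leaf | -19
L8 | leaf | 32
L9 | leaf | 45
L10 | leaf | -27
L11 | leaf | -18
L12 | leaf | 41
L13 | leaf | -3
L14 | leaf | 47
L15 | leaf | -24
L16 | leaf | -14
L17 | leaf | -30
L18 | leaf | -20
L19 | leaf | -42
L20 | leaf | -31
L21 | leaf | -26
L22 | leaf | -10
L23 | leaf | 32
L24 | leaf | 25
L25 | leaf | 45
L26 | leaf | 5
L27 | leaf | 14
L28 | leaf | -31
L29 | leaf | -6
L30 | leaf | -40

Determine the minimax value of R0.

G (MIN): min(-25, 11) = -25
H (MIN): min(-14, 5) = -14
J (MIN): min(-46, -22, -19, 32) = -46
C (MAX): max(-25, -14, -46) = -14
K (MIN): min(45, -27) = -27
L (MIN): min(-18, 41) = -18
M (MIN): min(-3, 47, -24) = -24
N (MIN): min(-14, -30) = -30
D (MAX): max(-27, -18, -24, -30) = -18
A (MIN): min(-14, -18) = -18
P (MIN): min(-20, -42, -31) = -42
Q (MIN): min(-26, -10) = -26
R (MIN): min(32, 25, 45) = 25
E (MAX): max(-42, -26, 25) = 25
S (MIN): min(5, 14, -31) = -31
T (MIN): min(-6, -40) = -40
F (MAX): max(-31, -40) = -31
B (MIN): min(25, -31) = -31
R0 (MAX): max(-18, -31) = -18

-18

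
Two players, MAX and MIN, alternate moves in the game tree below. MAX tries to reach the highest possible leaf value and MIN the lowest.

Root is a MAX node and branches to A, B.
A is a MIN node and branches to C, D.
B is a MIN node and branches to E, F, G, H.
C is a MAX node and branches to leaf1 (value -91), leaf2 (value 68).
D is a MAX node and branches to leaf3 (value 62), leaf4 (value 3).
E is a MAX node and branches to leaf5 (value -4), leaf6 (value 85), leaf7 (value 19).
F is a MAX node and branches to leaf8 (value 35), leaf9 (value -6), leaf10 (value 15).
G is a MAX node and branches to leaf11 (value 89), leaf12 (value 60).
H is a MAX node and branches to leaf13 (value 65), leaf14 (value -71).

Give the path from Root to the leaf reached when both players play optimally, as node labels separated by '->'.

C (MAX): max(-91, 68) = 68
D (MAX): max(62, 3) = 62
A (MIN): min(68, 62) = 62
E (MAX): max(-4, 85, 19) = 85
F (MAX): max(35, -6, 15) = 35
G (MAX): max(89, 60) = 89
H (MAX): max(65, -71) = 65
B (MIN): min(85, 35, 89, 65) = 35
Root (MAX): max(62, 35) = 62
At Root, MAX picks A (highest: 62).
At A, MIN picks D (lowest: 62).
At D, MAX picks leaf3 (highest: 62).
Terminal value 62.

Root -> A -> D -> leaf3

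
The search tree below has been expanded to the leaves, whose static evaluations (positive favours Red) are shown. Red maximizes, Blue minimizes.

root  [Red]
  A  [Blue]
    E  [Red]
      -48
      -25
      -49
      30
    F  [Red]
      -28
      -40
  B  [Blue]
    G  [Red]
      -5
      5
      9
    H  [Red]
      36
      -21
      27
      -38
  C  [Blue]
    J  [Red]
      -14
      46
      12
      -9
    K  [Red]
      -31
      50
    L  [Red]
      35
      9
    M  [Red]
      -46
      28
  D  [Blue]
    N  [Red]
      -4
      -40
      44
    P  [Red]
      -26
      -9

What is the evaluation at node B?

G (Red): max(-5, 5, 9) = 9
H (Red): max(36, -21, 27, -38) = 36
B (Blue): min(9, 36) = 9

9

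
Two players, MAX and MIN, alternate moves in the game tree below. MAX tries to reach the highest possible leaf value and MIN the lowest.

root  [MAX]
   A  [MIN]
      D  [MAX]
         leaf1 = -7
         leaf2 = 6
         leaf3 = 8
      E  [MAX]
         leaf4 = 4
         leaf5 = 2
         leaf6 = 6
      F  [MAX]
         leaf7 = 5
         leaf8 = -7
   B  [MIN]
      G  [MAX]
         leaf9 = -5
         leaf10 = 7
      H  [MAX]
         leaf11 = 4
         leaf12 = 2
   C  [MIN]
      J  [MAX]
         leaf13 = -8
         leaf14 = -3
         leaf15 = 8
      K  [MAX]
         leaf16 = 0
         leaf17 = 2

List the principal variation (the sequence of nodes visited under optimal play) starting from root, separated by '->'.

root -> A -> F -> leaf7

D (MAX): max(-7, 6, 8) = 8
E (MAX): max(4, 2, 6) = 6
F (MAX): max(5, -7) = 5
A (MIN): min(8, 6, 5) = 5
G (MAX): max(-5, 7) = 7
H (MAX): max(4, 2) = 4
B (MIN): min(7, 4) = 4
J (MAX): max(-8, -3, 8) = 8
K (MAX): max(0, 2) = 2
C (MIN): min(8, 2) = 2
root (MAX): max(5, 4, 2) = 5
At root, MAX picks A (highest: 5).
At A, MIN picks F (lowest: 5).
At F, MAX picks leaf7 (highest: 5).
Terminal value 5.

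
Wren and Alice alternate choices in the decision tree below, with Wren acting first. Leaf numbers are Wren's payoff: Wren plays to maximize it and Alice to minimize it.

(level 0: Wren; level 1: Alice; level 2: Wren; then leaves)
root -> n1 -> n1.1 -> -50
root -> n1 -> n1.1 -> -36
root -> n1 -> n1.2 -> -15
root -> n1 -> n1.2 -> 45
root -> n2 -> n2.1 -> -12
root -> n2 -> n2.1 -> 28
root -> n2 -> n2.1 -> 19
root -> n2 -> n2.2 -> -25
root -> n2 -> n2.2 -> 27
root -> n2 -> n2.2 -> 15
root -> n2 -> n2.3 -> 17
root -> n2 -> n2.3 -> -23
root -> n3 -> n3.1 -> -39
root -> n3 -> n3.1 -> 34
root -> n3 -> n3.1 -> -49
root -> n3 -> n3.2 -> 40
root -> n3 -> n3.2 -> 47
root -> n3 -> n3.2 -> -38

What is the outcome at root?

n1.1 (Wren): max(-50, -36) = -36
n1.2 (Wren): max(-15, 45) = 45
n1 (Alice): min(-36, 45) = -36
n2.1 (Wren): max(-12, 28, 19) = 28
n2.2 (Wren): max(-25, 27, 15) = 27
n2.3 (Wren): max(17, -23) = 17
n2 (Alice): min(28, 27, 17) = 17
n3.1 (Wren): max(-39, 34, -49) = 34
n3.2 (Wren): max(40, 47, -38) = 47
n3 (Alice): min(34, 47) = 34
root (Wren): max(-36, 17, 34) = 34

34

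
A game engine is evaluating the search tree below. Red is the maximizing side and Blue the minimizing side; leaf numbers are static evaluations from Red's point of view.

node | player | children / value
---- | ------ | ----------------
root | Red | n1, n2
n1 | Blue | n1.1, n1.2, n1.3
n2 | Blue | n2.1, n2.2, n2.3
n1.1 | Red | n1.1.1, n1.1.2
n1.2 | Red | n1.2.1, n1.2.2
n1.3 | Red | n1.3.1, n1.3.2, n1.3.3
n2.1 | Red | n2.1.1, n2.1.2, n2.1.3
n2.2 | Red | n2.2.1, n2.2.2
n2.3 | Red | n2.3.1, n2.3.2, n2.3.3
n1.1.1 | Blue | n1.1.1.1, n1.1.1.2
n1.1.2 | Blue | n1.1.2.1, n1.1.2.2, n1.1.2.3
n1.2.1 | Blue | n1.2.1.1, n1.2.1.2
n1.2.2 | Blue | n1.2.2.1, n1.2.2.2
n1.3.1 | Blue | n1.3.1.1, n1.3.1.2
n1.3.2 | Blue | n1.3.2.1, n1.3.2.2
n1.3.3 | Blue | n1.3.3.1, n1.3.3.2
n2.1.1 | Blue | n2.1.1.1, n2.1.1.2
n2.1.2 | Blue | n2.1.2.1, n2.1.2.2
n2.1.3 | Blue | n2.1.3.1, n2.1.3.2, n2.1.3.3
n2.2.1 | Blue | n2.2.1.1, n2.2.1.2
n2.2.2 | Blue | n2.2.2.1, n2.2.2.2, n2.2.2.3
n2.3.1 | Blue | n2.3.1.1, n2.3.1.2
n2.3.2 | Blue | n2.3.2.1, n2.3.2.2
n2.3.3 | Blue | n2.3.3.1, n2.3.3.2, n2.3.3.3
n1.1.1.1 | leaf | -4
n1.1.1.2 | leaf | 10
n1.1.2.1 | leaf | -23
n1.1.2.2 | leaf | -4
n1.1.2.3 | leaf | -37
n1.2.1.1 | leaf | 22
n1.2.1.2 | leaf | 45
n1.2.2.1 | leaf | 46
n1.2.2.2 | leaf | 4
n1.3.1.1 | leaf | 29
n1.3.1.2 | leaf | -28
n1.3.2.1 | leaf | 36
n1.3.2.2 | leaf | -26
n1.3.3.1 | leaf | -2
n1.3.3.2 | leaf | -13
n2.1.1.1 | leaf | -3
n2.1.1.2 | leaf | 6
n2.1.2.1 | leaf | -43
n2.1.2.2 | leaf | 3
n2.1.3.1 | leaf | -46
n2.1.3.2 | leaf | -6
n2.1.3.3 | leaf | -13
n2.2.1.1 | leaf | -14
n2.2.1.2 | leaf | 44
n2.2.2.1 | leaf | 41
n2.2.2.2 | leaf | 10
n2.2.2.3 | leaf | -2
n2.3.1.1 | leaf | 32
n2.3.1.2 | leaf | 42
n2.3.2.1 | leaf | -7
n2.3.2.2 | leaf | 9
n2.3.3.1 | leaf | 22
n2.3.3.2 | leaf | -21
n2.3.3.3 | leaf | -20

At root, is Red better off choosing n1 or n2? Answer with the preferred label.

n1.1.1 (Blue): min(-4, 10) = -4
n1.1.2 (Blue): min(-23, -4, -37) = -37
n1.1 (Red): max(-4, -37) = -4
n1.2.1 (Blue): min(22, 45) = 22
n1.2.2 (Blue): min(46, 4) = 4
n1.2 (Red): max(22, 4) = 22
n1.3.1 (Blue): min(29, -28) = -28
n1.3.2 (Blue): min(36, -26) = -26
n1.3.3 (Blue): min(-2, -13) = -13
n1.3 (Red): max(-28, -26, -13) = -13
n1 (Blue): min(-4, 22, -13) = -13
n2.1.1 (Blue): min(-3, 6) = -3
n2.1.2 (Blue): min(-43, 3) = -43
n2.1.3 (Blue): min(-46, -6, -13) = -46
n2.1 (Red): max(-3, -43, -46) = -3
n2.2.1 (Blue): min(-14, 44) = -14
n2.2.2 (Blue): min(41, 10, -2) = -2
n2.2 (Red): max(-14, -2) = -2
n2.3.1 (Blue): min(32, 42) = 32
n2.3.2 (Blue): min(-7, 9) = -7
n2.3.3 (Blue): min(22, -21, -20) = -21
n2.3 (Red): max(32, -7, -21) = 32
n2 (Blue): min(-3, -2, 32) = -3
Red prefers the higher value; n1=-13, n2=-3. n2 is better since -3 > -13.

n2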